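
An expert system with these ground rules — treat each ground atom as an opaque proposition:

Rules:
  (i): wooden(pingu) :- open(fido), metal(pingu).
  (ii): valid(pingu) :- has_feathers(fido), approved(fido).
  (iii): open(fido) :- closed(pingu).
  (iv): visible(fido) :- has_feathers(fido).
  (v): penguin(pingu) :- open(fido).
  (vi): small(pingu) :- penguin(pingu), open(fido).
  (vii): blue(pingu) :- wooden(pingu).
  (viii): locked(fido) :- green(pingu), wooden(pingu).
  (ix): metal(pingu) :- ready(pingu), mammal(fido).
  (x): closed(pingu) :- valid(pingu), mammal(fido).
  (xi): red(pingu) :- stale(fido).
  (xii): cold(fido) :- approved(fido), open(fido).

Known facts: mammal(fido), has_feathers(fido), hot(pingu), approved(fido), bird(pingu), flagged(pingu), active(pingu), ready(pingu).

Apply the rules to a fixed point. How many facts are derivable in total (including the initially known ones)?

18

Round 1 fires (ii), (iv), (ix), giving valid(pingu), visible(fido), metal(pingu).
Round 2 fires (x), giving closed(pingu).
Round 3 fires (iii), giving open(fido).
Round 4 fires (i), (v), (xii), giving wooden(pingu), penguin(pingu), cold(fido).
Round 5 fires (vi), (vii), giving small(pingu), blue(pingu).
Closure: {active(pingu), approved(fido), bird(pingu), blue(pingu), closed(pingu), cold(fido), flagged(pingu), has_feathers(fido), hot(pingu), mammal(fido), metal(pingu), open(fido), penguin(pingu), ready(pingu), small(pingu), valid(pingu), visible(fido), wooden(pingu)} — 18 facts.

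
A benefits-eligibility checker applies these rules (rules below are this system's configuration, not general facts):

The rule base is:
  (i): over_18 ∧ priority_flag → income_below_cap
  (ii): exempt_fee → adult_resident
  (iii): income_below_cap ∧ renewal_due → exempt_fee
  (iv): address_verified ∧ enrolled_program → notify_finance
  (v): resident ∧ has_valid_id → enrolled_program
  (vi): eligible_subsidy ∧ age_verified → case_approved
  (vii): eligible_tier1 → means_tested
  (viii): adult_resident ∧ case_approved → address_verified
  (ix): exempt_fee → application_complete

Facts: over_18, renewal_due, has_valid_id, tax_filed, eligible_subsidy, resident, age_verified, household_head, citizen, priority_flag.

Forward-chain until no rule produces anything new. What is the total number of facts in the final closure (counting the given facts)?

Round 1: (i) [over_18 ∧ priority_flag → income_below_cap]; (v) [resident ∧ has_valid_id → enrolled_program]; (vi) [eligible_subsidy ∧ age_verified → case_approved]. New: income_below_cap, enrolled_program, case_approved.
Round 2: (iii) [income_below_cap ∧ renewal_due → exempt_fee]. New: exempt_fee.
Round 3: (ii) [exempt_fee → adult_resident]; (ix) [exempt_fee → application_complete]. New: adult_resident, application_complete.
Round 4: (viii) [adult_resident ∧ case_approved → address_verified]. New: address_verified.
Round 5: (iv) [address_verified ∧ enrolled_program → notify_finance]. New: notify_finance.
Closure: {address_verified, adult_resident, age_verified, application_complete, case_approved, citizen, eligible_subsidy, enrolled_program, exempt_fee, has_valid_id, household_head, income_below_cap, notify_finance, over_18, priority_flag, renewal_due, resident, tax_filed} — 18 facts.

18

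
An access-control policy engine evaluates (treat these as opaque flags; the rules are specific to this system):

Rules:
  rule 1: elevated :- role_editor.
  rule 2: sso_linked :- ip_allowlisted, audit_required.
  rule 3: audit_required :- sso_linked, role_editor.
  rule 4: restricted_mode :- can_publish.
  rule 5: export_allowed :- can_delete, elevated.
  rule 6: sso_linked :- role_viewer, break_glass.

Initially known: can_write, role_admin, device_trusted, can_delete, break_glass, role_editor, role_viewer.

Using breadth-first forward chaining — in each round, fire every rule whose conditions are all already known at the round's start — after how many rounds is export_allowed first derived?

Round 1 — rule 1, rule 6, derive elevated, sso_linked.
Round 2 — rule 3, rule 5, derive audit_required, export_allowed.
export_allowed first appears in round 2.

2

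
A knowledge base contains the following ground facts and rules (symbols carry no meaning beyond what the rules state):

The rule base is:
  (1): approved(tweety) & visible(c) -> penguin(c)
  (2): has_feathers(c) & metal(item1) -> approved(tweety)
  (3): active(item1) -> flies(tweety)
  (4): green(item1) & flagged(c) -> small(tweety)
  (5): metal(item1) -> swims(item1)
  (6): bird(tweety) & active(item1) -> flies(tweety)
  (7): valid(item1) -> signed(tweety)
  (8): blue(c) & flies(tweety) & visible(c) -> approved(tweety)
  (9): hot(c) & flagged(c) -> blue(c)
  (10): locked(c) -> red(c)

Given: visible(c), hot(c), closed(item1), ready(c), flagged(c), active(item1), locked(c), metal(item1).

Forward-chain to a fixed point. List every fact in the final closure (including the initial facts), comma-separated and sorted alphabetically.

active(item1), approved(tweety), blue(c), closed(item1), flagged(c), flies(tweety), hot(c), locked(c), metal(item1), penguin(c), ready(c), red(c), swims(item1), visible(c)

[1] (3) [active(item1) -> flies(tweety)]; (5) [metal(item1) -> swims(item1)]; (9) [hot(c) & flagged(c) -> blue(c)]; (10) [locked(c) -> red(c)]. ⇒ new: flies(tweety), swims(item1), blue(c), red(c).
[2] (8) [blue(c) & flies(tweety) & visible(c) -> approved(tweety)]. ⇒ new: approved(tweety).
[3] (1) [approved(tweety) & visible(c) -> penguin(c)]. ⇒ new: penguin(c).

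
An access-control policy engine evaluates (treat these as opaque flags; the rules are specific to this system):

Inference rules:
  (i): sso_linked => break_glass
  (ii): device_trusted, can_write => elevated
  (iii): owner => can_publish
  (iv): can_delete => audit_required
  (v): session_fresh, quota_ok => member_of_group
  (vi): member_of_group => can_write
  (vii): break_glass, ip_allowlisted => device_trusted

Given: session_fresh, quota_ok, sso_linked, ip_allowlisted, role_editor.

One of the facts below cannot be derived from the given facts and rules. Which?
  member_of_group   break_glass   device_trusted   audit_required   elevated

Round 1: (i) [sso_linked => break_glass]; (v) [session_fresh, quota_ok => member_of_group]. Adds break_glass, member_of_group.
Round 2: (vi) [member_of_group => can_write]; (vii) [break_glass, ip_allowlisted => device_trusted]. Adds can_write, device_trusted.
Round 3: (ii) [device_trusted, can_write => elevated]. Adds elevated.
Derived: elevated (round 3), break_glass (round 1), member_of_group (round 1), device_trusted (round 2). audit_required never appears in any round.

audit_required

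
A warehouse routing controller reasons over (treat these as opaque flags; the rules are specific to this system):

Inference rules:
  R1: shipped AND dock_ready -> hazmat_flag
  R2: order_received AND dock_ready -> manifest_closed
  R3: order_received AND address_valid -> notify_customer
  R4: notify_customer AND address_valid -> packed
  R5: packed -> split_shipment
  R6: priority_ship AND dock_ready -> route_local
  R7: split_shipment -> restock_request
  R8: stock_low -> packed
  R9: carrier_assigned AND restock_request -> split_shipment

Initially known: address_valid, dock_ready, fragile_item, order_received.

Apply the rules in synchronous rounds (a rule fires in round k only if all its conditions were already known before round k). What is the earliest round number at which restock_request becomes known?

4

Round 1: R2 [order_received AND dock_ready -> manifest_closed]; R3 [order_received AND address_valid -> notify_customer]. Adds manifest_closed, notify_customer.
Round 2: R4 [notify_customer AND address_valid -> packed]. Adds packed.
Round 3: R5 [packed -> split_shipment]. Adds split_shipment.
Round 4: R7 [split_shipment -> restock_request]. Adds restock_request.
restock_request first appears in round 4.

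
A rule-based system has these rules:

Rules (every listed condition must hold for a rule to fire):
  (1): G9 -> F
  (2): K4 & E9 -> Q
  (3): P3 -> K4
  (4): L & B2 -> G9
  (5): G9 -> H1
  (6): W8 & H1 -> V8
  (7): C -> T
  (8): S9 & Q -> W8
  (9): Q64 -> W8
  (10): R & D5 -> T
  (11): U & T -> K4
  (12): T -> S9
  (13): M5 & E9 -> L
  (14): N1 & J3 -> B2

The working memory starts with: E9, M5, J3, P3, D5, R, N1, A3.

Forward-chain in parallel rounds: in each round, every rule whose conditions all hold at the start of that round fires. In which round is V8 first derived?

4

Round 1: (3) [P3 -> K4]; (10) [R & D5 -> T]; (13) [M5 & E9 -> L]; (14) [N1 & J3 -> B2]. Adds K4, T, L, B2.
Round 2: (2) [K4 & E9 -> Q]; (4) [L & B2 -> G9]; (12) [T -> S9]. Adds Q, G9, S9.
Round 3: (1) [G9 -> F]; (5) [G9 -> H1]; (8) [S9 & Q -> W8]. Adds F, H1, W8.
Round 4: (6) [W8 & H1 -> V8]. Adds V8.
V8 first appears in round 4.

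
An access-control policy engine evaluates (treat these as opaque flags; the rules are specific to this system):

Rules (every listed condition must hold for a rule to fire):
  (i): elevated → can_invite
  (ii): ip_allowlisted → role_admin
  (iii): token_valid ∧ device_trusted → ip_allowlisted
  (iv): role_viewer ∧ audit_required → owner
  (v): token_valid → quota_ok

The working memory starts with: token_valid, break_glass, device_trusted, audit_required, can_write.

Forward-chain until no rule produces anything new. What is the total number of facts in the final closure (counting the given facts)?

8

Round 1 fires (iii), (v), giving ip_allowlisted, quota_ok.
Round 2 fires (ii), giving role_admin.
Closure: {audit_required, break_glass, can_write, device_trusted, ip_allowlisted, quota_ok, role_admin, token_valid} — 8 facts.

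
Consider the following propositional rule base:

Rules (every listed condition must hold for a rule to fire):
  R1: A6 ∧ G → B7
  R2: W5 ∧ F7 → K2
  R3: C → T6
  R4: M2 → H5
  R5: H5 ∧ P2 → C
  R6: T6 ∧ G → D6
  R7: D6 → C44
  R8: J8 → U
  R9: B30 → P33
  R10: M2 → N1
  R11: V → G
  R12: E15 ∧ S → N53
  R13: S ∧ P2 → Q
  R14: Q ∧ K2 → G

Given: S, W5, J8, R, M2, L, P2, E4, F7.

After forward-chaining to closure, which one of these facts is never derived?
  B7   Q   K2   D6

B7

Round 1: R2 [W5 ∧ F7 → K2]; R4 [M2 → H5]; R8 [J8 → U]; R10 [M2 → N1]; R13 [S ∧ P2 → Q]. Adds K2, H5, U, N1, Q.
Round 2: R5 [H5 ∧ P2 → C]; R14 [Q ∧ K2 → G]. Adds C, G.
Round 3: R3 [C → T6]. Adds T6.
Round 4: R6 [T6 ∧ G → D6]. Adds D6.
Round 5: R7 [D6 → C44]. Adds C44.
Derived: Q (round 1), D6 (round 4), K2 (round 1). B7 never appears in any round.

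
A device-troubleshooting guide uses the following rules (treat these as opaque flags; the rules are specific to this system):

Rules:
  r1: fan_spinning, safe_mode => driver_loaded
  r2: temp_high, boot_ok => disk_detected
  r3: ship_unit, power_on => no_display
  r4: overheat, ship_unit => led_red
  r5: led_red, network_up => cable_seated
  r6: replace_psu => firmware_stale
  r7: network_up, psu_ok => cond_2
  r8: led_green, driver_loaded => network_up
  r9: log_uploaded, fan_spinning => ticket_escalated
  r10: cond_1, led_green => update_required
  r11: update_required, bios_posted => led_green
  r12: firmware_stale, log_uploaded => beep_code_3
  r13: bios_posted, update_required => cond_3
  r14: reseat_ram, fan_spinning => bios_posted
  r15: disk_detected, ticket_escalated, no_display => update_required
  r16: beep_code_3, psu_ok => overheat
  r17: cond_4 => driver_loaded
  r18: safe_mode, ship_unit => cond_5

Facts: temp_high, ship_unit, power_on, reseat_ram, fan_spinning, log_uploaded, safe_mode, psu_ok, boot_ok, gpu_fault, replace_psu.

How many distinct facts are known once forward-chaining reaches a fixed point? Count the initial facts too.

Round 1: r1 [fan_spinning, safe_mode => driver_loaded]; r2 [temp_high, boot_ok => disk_detected]; r3 [ship_unit, power_on => no_display]; r6 [replace_psu => firmware_stale]; r9 [log_uploaded, fan_spinning => ticket_escalated]; r14 [reseat_ram, fan_spinning => bios_posted]; r18 [safe_mode, ship_unit => cond_5]. New: driver_loaded, disk_detected, no_display, firmware_stale, ticket_escalated, bios_posted, cond_5.
Round 2: r12 [firmware_stale, log_uploaded => beep_code_3]; r15 [disk_detected, ticket_escalated, no_display => update_required]. New: beep_code_3, update_required.
Round 3: r11 [update_required, bios_posted => led_green]; r13 [bios_posted, update_required => cond_3]; r16 [beep_code_3, psu_ok => overheat]. New: led_green, cond_3, overheat.
Round 4: r4 [overheat, ship_unit => led_red]; r8 [led_green, driver_loaded => network_up]. New: led_red, network_up.
Round 5: r5 [led_red, network_up => cable_seated]; r7 [network_up, psu_ok => cond_2]. New: cable_seated, cond_2.
Closure: {beep_code_3, bios_posted, boot_ok, cable_seated, cond_2, cond_3, cond_5, disk_detected, driver_loaded, fan_spinning, firmware_stale, gpu_fault, led_green, led_red, log_uploaded, network_up, no_display, overheat, power_on, psu_ok, replace_psu, reseat_ram, safe_mode, ship_unit, temp_high, ticket_escalated, update_required} — 27 facts.

27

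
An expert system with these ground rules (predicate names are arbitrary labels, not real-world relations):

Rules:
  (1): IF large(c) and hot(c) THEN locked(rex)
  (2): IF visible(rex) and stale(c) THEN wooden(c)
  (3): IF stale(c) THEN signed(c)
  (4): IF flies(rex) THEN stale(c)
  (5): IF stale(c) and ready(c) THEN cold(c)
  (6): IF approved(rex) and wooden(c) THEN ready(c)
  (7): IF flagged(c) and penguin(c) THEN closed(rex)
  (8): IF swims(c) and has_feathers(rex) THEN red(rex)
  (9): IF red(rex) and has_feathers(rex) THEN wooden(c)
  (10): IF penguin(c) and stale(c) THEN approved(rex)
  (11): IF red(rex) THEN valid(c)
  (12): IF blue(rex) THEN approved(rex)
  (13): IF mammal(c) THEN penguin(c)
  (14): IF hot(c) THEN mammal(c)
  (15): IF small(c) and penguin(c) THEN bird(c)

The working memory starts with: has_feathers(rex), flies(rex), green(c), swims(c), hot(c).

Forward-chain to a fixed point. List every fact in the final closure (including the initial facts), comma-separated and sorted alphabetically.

[1] (4) [IF flies(rex) THEN stale(c)]; (8) [IF swims(c) and has_feathers(rex) THEN red(rex)]; (14) [IF hot(c) THEN mammal(c)]. ⇒ new: stale(c), red(rex), mammal(c).
[2] (3) [IF stale(c) THEN signed(c)]; (9) [IF red(rex) and has_feathers(rex) THEN wooden(c)]; (11) [IF red(rex) THEN valid(c)]; (13) [IF mammal(c) THEN penguin(c)]. ⇒ new: signed(c), wooden(c), valid(c), penguin(c).
[3] (10) [IF penguin(c) and stale(c) THEN approved(rex)]. ⇒ new: approved(rex).
[4] (6) [IF approved(rex) and wooden(c) THEN ready(c)]. ⇒ new: ready(c).
[5] (5) [IF stale(c) and ready(c) THEN cold(c)]. ⇒ new: cold(c).

approved(rex), cold(c), flies(rex), green(c), has_feathers(rex), hot(c), mammal(c), penguin(c), ready(c), red(rex), signed(c), stale(c), swims(c), valid(c), wooden(c)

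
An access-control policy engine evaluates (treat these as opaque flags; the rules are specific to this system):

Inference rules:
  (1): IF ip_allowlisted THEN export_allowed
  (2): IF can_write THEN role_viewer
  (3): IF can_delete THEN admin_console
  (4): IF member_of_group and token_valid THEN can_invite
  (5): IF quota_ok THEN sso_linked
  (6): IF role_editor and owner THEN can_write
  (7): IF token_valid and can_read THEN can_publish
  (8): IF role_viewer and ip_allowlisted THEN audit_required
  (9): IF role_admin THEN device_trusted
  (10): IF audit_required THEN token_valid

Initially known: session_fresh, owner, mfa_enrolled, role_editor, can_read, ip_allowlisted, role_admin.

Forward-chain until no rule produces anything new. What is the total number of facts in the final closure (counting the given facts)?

Round 1 — (1), (6), (9), derive export_allowed, can_write, device_trusted.
Round 2 — (2), derive role_viewer.
Round 3 — (8), derive audit_required.
Round 4 — (10), derive token_valid.
Round 5 — (7), derive can_publish.
Closure: {audit_required, can_publish, can_read, can_write, device_trusted, export_allowed, ip_allowlisted, mfa_enrolled, owner, role_admin, role_editor, role_viewer, session_fresh, token_valid} — 14 facts.

14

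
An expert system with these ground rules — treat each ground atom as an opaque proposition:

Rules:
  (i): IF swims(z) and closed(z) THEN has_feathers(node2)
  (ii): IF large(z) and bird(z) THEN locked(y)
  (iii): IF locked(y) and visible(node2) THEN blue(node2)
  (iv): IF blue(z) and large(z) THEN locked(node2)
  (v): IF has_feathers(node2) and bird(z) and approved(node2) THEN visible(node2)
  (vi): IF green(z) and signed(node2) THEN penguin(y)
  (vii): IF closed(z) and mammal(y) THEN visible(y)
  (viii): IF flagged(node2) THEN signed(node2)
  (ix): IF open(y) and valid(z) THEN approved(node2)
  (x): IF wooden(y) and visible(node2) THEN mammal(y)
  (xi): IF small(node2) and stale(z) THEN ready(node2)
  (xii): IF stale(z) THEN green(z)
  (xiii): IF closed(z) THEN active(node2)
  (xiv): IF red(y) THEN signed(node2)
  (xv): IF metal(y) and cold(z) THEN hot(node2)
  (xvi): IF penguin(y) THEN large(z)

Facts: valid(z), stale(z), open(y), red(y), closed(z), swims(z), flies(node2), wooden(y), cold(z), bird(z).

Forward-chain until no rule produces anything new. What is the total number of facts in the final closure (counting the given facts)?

22

Round 1 — (i), (ix), (xii), (xiii), (xiv), derive has_feathers(node2), approved(node2), green(z), active(node2), signed(node2).
Round 2 — (v), (vi), derive visible(node2), penguin(y).
Round 3 — (x), (xvi), derive mammal(y), large(z).
Round 4 — (ii), (vii), derive locked(y), visible(y).
Round 5 — (iii), derive blue(node2).
Closure: {active(node2), approved(node2), bird(z), blue(node2), closed(z), cold(z), flies(node2), green(z), has_feathers(node2), large(z), locked(y), mammal(y), open(y), penguin(y), red(y), signed(node2), stale(z), swims(z), valid(z), visible(node2), visible(y), wooden(y)} — 22 facts.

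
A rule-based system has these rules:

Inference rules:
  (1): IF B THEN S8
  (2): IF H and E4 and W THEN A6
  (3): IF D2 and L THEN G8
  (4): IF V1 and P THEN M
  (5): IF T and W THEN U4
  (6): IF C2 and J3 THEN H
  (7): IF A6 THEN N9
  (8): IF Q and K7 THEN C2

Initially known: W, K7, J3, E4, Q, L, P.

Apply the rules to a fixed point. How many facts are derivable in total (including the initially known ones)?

[1] (8) [IF Q and K7 THEN C2]. ⇒ new: C2.
[2] (6) [IF C2 and J3 THEN H]. ⇒ new: H.
[3] (2) [IF H and E4 and W THEN A6]. ⇒ new: A6.
[4] (7) [IF A6 THEN N9]. ⇒ new: N9.
Closure: {A6, C2, E4, H, J3, K7, L, N9, P, Q, W} — 11 facts.

11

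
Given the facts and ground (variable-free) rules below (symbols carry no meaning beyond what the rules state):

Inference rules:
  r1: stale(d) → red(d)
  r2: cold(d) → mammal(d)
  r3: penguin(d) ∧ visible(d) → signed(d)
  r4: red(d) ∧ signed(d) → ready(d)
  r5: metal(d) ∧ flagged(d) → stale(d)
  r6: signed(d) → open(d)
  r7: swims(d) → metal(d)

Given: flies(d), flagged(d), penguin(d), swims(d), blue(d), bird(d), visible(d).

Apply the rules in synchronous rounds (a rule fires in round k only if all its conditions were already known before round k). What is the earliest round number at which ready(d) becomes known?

Round 1 — r3, r7, derive signed(d), metal(d).
Round 2 — r5, r6, derive stale(d), open(d).
Round 3 — r1, derive red(d).
Round 4 — r4, derive ready(d).
ready(d) first appears in round 4.

4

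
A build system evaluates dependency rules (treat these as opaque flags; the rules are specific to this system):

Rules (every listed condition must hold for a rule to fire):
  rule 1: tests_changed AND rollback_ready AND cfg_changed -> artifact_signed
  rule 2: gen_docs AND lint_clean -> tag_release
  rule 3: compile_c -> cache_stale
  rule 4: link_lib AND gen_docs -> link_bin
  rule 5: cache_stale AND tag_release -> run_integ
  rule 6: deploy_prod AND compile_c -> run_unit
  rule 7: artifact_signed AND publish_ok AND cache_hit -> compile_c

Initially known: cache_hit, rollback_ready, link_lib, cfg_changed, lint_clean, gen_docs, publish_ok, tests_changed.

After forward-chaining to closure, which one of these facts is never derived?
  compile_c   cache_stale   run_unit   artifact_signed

run_unit

[1] rule 1 [tests_changed AND rollback_ready AND cfg_changed -> artifact_signed]; rule 2 [gen_docs AND lint_clean -> tag_release]; rule 4 [link_lib AND gen_docs -> link_bin]. ⇒ new: artifact_signed, tag_release, link_bin.
[2] rule 7 [artifact_signed AND publish_ok AND cache_hit -> compile_c]. ⇒ new: compile_c.
[3] rule 3 [compile_c -> cache_stale]. ⇒ new: cache_stale.
[4] rule 5 [cache_stale AND tag_release -> run_integ]. ⇒ new: run_integ.
Derived: compile_c (round 2), artifact_signed (round 1), cache_stale (round 3). run_unit never appears in any round.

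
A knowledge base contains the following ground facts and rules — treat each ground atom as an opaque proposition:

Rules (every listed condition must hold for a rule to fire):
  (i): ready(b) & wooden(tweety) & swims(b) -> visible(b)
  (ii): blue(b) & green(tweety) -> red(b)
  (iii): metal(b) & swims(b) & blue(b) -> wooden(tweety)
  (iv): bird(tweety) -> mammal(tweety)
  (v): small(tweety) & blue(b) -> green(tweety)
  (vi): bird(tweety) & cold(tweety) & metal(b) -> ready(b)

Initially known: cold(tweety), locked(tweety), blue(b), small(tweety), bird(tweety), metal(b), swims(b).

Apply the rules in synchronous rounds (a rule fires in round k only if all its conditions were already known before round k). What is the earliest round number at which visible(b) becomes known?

Round 1 — (iii), (iv), (v), (vi), derive wooden(tweety), mammal(tweety), green(tweety), ready(b).
Round 2 — (i), (ii), derive visible(b), red(b).
visible(b) first appears in round 2.

2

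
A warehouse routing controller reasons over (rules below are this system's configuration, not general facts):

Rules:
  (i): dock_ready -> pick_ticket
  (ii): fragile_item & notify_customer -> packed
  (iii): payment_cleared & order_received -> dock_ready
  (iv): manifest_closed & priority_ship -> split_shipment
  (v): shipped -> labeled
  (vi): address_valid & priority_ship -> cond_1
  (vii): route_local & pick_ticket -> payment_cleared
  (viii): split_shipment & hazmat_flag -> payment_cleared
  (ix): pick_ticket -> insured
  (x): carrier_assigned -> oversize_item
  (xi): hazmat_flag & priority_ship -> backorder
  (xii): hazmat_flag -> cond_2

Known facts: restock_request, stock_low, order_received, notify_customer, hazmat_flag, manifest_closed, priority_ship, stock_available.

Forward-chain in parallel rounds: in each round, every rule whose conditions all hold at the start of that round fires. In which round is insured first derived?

Round 1: (iv) [manifest_closed & priority_ship -> split_shipment]; (xi) [hazmat_flag & priority_ship -> backorder]; (xii) [hazmat_flag -> cond_2]. New: split_shipment, backorder, cond_2.
Round 2: (viii) [split_shipment & hazmat_flag -> payment_cleared]. New: payment_cleared.
Round 3: (iii) [payment_cleared & order_received -> dock_ready]. New: dock_ready.
Round 4: (i) [dock_ready -> pick_ticket]. New: pick_ticket.
Round 5: (ix) [pick_ticket -> insured]. New: insured.
insured first appears in round 5.

5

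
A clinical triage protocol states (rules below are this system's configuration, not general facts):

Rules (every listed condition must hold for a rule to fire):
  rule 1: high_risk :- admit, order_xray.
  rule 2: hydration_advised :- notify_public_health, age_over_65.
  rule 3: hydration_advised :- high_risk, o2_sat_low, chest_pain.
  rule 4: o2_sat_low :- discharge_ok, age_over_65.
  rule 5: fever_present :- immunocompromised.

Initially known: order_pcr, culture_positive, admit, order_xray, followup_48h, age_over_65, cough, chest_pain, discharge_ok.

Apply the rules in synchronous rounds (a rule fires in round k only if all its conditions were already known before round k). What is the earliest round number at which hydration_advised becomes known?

Round 1: rule 1 [high_risk :- admit, order_xray.]; rule 4 [o2_sat_low :- discharge_ok, age_over_65.]. New: high_risk, o2_sat_low.
Round 2: rule 3 [hydration_advised :- high_risk, o2_sat_low, chest_pain.]. New: hydration_advised.
hydration_advised first appears in round 2.

2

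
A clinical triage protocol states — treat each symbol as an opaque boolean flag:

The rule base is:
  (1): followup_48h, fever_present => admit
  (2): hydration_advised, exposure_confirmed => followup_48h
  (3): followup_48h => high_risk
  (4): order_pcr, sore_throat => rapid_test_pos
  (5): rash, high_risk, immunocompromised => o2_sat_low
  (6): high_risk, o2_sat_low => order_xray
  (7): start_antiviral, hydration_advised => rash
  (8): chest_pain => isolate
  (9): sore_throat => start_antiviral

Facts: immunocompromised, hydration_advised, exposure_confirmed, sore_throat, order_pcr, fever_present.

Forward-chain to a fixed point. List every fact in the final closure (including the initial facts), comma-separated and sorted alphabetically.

Round 1 — (2), (4), (9), derive followup_48h, rapid_test_pos, start_antiviral.
Round 2 — (1), (3), (7), derive admit, high_risk, rash.
Round 3 — (5), derive o2_sat_low.
Round 4 — (6), derive order_xray.

admit, exposure_confirmed, fever_present, followup_48h, high_risk, hydration_advised, immunocompromised, o2_sat_low, order_pcr, order_xray, rapid_test_pos, rash, sore_throat, start_antiviral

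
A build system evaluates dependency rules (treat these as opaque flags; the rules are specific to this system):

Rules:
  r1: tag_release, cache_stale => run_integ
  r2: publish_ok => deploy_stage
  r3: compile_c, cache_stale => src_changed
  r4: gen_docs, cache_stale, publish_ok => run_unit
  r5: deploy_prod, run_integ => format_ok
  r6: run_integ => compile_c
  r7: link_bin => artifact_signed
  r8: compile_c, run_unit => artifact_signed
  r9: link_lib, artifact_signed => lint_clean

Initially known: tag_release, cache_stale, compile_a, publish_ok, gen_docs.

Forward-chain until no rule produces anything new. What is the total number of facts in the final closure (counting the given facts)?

11

Round 1 fires r1, r2, r4, giving run_integ, deploy_stage, run_unit.
Round 2 fires r6, giving compile_c.
Round 3 fires r3, r8, giving src_changed, artifact_signed.
Closure: {artifact_signed, cache_stale, compile_a, compile_c, deploy_stage, gen_docs, publish_ok, run_integ, run_unit, src_changed, tag_release} — 11 facts.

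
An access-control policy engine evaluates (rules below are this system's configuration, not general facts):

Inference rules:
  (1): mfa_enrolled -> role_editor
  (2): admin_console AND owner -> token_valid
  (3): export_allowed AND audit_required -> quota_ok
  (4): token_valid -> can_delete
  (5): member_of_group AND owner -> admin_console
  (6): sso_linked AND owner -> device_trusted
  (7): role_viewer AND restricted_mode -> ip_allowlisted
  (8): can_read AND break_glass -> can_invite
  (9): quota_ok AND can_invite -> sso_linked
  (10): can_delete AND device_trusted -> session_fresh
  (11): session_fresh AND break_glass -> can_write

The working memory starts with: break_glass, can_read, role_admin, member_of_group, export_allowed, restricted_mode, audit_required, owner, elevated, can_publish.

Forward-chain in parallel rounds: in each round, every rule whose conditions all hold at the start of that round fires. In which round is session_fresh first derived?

Round 1 fires (3), (5), (8), giving quota_ok, admin_console, can_invite.
Round 2 fires (2), (9), giving token_valid, sso_linked.
Round 3 fires (4), (6), giving can_delete, device_trusted.
Round 4 fires (10), giving session_fresh.
session_fresh first appears in round 4.

4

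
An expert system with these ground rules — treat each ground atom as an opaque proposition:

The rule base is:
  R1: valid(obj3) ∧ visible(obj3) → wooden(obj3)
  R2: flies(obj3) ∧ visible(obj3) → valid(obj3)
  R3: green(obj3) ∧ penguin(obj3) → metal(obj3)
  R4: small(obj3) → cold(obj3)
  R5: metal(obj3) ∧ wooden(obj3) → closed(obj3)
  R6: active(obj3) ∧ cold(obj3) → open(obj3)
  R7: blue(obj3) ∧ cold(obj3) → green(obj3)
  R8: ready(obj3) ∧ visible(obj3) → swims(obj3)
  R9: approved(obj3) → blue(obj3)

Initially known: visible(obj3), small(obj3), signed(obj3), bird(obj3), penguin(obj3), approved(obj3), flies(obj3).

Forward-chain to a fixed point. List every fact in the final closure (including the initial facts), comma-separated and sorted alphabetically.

Round 1 — R2, R4, R9, derive valid(obj3), cold(obj3), blue(obj3).
Round 2 — R1, R7, derive wooden(obj3), green(obj3).
Round 3 — R3, derive metal(obj3).
Round 4 — R5, derive closed(obj3).

approved(obj3), bird(obj3), blue(obj3), closed(obj3), cold(obj3), flies(obj3), green(obj3), metal(obj3), penguin(obj3), signed(obj3), small(obj3), valid(obj3), visible(obj3), wooden(obj3)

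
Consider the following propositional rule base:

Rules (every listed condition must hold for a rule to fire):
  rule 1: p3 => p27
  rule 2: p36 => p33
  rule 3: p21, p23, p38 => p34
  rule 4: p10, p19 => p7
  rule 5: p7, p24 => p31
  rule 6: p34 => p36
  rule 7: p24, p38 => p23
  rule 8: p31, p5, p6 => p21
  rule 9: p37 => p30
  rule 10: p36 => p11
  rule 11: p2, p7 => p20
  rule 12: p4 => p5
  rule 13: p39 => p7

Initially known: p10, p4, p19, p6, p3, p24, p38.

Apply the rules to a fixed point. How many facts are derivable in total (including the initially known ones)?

Round 1 — rule 1, rule 4, rule 7, rule 12, derive p27, p7, p23, p5.
Round 2 — rule 5, derive p31.
Round 3 — rule 8, derive p21.
Round 4 — rule 3, derive p34.
Round 5 — rule 6, derive p36.
Round 6 — rule 2, rule 10, derive p33, p11.
Closure: {p10, p11, p19, p21, p23, p24, p27, p3, p31, p33, p34, p36, p38, p4, p5, p6, p7} — 17 facts.

17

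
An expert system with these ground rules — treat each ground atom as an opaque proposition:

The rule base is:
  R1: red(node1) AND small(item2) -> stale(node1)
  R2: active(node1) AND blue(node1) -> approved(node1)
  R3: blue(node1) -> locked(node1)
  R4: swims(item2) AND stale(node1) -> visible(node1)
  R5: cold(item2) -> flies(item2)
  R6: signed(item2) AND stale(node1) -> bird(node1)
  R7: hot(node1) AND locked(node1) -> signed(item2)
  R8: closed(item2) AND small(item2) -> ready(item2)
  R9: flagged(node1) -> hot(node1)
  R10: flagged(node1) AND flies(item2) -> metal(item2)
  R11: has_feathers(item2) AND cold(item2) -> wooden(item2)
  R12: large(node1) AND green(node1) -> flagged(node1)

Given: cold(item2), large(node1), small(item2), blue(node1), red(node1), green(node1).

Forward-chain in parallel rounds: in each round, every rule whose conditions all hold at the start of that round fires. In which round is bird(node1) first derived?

Round 1: R1 [red(node1) AND small(item2) -> stale(node1)]; R3 [blue(node1) -> locked(node1)]; R5 [cold(item2) -> flies(item2)]; R12 [large(node1) AND green(node1) -> flagged(node1)]. Adds stale(node1), locked(node1), flies(item2), flagged(node1).
Round 2: R9 [flagged(node1) -> hot(node1)]; R10 [flagged(node1) AND flies(item2) -> metal(item2)]. Adds hot(node1), metal(item2).
Round 3: R7 [hot(node1) AND locked(node1) -> signed(item2)]. Adds signed(item2).
Round 4: R6 [signed(item2) AND stale(node1) -> bird(node1)]. Adds bird(node1).
bird(node1) first appears in round 4.

4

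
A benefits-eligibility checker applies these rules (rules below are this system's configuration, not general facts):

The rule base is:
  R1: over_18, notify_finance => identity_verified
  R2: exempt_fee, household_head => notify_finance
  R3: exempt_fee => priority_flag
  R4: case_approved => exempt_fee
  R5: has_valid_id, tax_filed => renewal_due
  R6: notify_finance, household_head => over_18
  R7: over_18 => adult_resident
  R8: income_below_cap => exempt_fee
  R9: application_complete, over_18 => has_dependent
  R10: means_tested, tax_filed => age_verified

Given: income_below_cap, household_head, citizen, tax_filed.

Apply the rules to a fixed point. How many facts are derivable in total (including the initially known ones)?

10

Round 1: R8 [income_below_cap => exempt_fee]. Adds exempt_fee.
Round 2: R2 [exempt_fee, household_head => notify_finance]; R3 [exempt_fee => priority_flag]. Adds notify_finance, priority_flag.
Round 3: R6 [notify_finance, household_head => over_18]. Adds over_18.
Round 4: R1 [over_18, notify_finance => identity_verified]; R7 [over_18 => adult_resident]. Adds identity_verified, adult_resident.
Closure: {adult_resident, citizen, exempt_fee, household_head, identity_verified, income_below_cap, notify_finance, over_18, priority_flag, tax_filed} — 10 facts.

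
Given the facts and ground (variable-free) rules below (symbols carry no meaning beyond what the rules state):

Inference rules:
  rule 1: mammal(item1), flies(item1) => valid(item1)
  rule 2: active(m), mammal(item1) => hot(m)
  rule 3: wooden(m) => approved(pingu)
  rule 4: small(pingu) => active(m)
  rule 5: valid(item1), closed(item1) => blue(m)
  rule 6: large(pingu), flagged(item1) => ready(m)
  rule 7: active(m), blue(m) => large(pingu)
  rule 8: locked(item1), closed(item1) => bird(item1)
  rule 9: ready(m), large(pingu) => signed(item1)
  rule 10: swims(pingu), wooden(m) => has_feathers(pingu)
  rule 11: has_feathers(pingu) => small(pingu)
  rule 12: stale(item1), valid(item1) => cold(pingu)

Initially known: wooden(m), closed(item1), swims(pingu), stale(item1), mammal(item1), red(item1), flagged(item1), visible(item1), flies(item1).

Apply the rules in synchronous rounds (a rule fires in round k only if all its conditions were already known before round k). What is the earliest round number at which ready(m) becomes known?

5

Round 1: rule 1 [mammal(item1), flies(item1) => valid(item1)]; rule 3 [wooden(m) => approved(pingu)]; rule 10 [swims(pingu), wooden(m) => has_feathers(pingu)]. Adds valid(item1), approved(pingu), has_feathers(pingu).
Round 2: rule 5 [valid(item1), closed(item1) => blue(m)]; rule 11 [has_feathers(pingu) => small(pingu)]; rule 12 [stale(item1), valid(item1) => cold(pingu)]. Adds blue(m), small(pingu), cold(pingu).
Round 3: rule 4 [small(pingu) => active(m)]. Adds active(m).
Round 4: rule 2 [active(m), mammal(item1) => hot(m)]; rule 7 [active(m), blue(m) => large(pingu)]. Adds hot(m), large(pingu).
Round 5: rule 6 [large(pingu), flagged(item1) => ready(m)]. Adds ready(m).
ready(m) first appears in round 5.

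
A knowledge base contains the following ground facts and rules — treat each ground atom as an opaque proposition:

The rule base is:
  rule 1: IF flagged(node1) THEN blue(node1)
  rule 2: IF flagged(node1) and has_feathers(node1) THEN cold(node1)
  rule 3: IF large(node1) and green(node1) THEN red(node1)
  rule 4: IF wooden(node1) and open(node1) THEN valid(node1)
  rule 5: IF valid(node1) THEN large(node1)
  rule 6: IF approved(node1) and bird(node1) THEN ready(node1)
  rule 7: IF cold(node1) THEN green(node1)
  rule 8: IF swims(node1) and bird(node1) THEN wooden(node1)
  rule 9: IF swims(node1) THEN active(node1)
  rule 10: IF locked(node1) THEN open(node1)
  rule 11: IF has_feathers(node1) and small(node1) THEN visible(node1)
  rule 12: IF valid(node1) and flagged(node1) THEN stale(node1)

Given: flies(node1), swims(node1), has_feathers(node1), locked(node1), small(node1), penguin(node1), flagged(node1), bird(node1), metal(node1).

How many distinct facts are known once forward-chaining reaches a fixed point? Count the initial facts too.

20

Round 1: rule 1 [IF flagged(node1) THEN blue(node1)]; rule 2 [IF flagged(node1) and has_feathers(node1) THEN cold(node1)]; rule 8 [IF swims(node1) and bird(node1) THEN wooden(node1)]; rule 9 [IF swims(node1) THEN active(node1)]; rule 10 [IF locked(node1) THEN open(node1)]; rule 11 [IF has_feathers(node1) and small(node1) THEN visible(node1)]. New: blue(node1), cold(node1), wooden(node1), active(node1), open(node1), visible(node1).
Round 2: rule 4 [IF wooden(node1) and open(node1) THEN valid(node1)]; rule 7 [IF cold(node1) THEN green(node1)]. New: valid(node1), green(node1).
Round 3: rule 5 [IF valid(node1) THEN large(node1)]; rule 12 [IF valid(node1) and flagged(node1) THEN stale(node1)]. New: large(node1), stale(node1).
Round 4: rule 3 [IF large(node1) and green(node1) THEN red(node1)]. New: red(node1).
Closure: {active(node1), bird(node1), blue(node1), cold(node1), flagged(node1), flies(node1), green(node1), has_feathers(node1), large(node1), locked(node1), metal(node1), open(node1), penguin(node1), red(node1), small(node1), stale(node1), swims(node1), valid(node1), visible(node1), wooden(node1)} — 20 facts.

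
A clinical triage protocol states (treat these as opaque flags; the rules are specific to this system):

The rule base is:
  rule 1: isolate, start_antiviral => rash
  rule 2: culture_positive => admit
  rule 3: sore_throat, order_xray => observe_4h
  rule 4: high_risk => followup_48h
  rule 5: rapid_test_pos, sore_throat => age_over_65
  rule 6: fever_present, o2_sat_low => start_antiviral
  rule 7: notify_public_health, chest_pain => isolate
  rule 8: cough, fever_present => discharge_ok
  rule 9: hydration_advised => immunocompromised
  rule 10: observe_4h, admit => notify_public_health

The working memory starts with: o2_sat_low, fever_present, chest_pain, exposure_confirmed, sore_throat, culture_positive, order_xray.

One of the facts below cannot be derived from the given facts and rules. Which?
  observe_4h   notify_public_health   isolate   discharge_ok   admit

discharge_ok

[1] rule 2 [culture_positive => admit]; rule 3 [sore_throat, order_xray => observe_4h]; rule 6 [fever_present, o2_sat_low => start_antiviral]. ⇒ new: admit, observe_4h, start_antiviral.
[2] rule 10 [observe_4h, admit => notify_public_health]. ⇒ new: notify_public_health.
[3] rule 7 [notify_public_health, chest_pain => isolate]. ⇒ new: isolate.
[4] rule 1 [isolate, start_antiviral => rash]. ⇒ new: rash.
Derived: observe_4h (round 1), isolate (round 3), admit (round 1), notify_public_health (round 2). discharge_ok never appears in any round.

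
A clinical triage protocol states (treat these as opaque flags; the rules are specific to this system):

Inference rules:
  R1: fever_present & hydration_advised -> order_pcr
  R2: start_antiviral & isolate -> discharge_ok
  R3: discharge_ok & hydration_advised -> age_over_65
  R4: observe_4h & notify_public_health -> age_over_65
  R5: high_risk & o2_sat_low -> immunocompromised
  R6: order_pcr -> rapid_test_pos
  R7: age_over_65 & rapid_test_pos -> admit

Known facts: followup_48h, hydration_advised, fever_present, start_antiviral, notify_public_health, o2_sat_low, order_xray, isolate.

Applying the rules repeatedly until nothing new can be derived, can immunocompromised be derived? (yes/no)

no

Round 1: R1 [fever_present & hydration_advised -> order_pcr]; R2 [start_antiviral & isolate -> discharge_ok]. New: order_pcr, discharge_ok.
Round 2: R3 [discharge_ok & hydration_advised -> age_over_65]; R6 [order_pcr -> rapid_test_pos]. New: age_over_65, rapid_test_pos.
Round 3: R7 [age_over_65 & rapid_test_pos -> admit]. New: admit.
Fixed point reached. immunocompromised is concluded only by R5; R5 needs high_risk (never derived).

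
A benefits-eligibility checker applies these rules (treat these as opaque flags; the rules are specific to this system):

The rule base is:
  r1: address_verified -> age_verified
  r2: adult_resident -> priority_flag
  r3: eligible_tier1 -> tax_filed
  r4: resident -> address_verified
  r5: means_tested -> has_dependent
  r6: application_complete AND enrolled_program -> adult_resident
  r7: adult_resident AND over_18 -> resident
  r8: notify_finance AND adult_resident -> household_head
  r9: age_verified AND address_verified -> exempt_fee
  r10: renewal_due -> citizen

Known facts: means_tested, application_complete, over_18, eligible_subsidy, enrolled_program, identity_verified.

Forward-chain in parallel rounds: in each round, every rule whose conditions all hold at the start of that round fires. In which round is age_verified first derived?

4

Round 1 fires r5, r6, giving has_dependent, adult_resident.
Round 2 fires r2, r7, giving priority_flag, resident.
Round 3 fires r4, giving address_verified.
Round 4 fires r1, giving age_verified.
age_verified first appears in round 4.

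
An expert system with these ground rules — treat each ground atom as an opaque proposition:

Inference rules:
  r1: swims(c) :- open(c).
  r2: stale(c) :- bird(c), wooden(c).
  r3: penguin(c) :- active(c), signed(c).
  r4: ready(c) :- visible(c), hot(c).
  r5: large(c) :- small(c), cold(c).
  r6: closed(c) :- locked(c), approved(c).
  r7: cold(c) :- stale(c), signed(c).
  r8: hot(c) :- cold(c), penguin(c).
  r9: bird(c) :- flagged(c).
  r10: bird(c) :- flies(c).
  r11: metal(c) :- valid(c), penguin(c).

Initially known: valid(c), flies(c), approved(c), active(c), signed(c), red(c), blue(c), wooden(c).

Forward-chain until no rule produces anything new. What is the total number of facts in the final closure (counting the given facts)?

14

Round 1 — r3, r10, derive penguin(c), bird(c).
Round 2 — r2, r11, derive stale(c), metal(c).
Round 3 — r7, derive cold(c).
Round 4 — r8, derive hot(c).
Closure: {active(c), approved(c), bird(c), blue(c), cold(c), flies(c), hot(c), metal(c), penguin(c), red(c), signed(c), stale(c), valid(c), wooden(c)} — 14 facts.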